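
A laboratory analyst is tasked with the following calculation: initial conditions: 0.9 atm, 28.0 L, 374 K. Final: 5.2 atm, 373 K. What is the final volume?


P1V1/T1 = P2V2/T2
V2 = P1V1T2/(T1P2)
= 0.9×28.0×373/(374×5.2)
= 4.833 L

4.833 L


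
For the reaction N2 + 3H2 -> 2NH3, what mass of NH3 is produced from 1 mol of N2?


Mole ratio NH3:N2 = 2:1
n(NH3) = 1 × 2/1 = 2.000 mol
mass = 2.000 × 17.03 = 34.06 g

34.06 g


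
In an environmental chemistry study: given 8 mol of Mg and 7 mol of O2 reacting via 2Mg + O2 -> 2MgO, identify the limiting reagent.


Mole ratio available / coefficient:
  Mg: 8/2 = 4.000
  O2: 7/1 = 7.000
Smaller ratio is limiting.

Mg


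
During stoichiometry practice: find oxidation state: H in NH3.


H is +1 with nonmetals
Oxidation number: +1

+1


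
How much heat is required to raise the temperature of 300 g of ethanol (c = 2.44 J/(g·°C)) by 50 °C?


q = mcΔT = 300 × 2.44 × 50
= 36600.00 J

36600.00 J


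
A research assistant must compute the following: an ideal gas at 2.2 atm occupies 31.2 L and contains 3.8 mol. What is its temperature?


PV = nRT  (R = 0.08206 L·atm/(mol·K))
T = PV/(nR) = 2.2×31.2/(3.8×0.08206)
= 68.64/0.311828
= 220.12 K

220.12 K


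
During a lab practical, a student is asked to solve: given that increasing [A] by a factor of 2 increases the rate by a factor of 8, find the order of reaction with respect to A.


rate ∝ [A]^n
2^n = 8 → n = 3
Order in A: 3

3


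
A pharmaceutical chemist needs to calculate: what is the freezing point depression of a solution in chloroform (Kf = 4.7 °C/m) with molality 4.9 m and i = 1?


ΔTf = Kf × m × i
= 4.7 × 4.9 × 1
= 23.03 °C

23.03 °C


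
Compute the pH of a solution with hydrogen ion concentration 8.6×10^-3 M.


pH = -log10([H+]) = -log10(8.6×10^-3)
= 3 - log10(8.6)
= 3 - 0.93
= 2.07

2.07


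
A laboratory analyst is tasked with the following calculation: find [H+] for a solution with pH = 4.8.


[H+] = 10^(-pH) = 10^(-4.8)
= 1.58×10^-5 M

1.58×10^-5 M


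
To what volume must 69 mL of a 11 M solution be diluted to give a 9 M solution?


C1V1 = C2V2
11 × 69 = 9 × V2
V2 = 759/9 = 84.33 mL

84.33 mL


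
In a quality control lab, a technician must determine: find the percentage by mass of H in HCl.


M(HCl) = 1×1.008 + 1×35.45 = 36.458 g/mol
Mass of H = 1 × 1.008 = 1.008 g/mol
% H = 1.008/36.458 × 100 = 2.76%

2.76%


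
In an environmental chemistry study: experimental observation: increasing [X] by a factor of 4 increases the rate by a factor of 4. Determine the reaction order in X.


rate ∝ [X]^n
4^n = 4 → n = 1
Order in X: 1

1


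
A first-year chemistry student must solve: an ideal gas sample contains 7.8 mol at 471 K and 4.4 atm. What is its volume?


PV = nRT  (R = 0.08206 L·atm/(mol·K))
V = nRT/P = 7.8×0.08206×471/4.4
= 68.516 L

68.516 L


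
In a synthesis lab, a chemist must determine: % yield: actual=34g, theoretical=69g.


% yield = actual/theoretical × 100
= 34/69 × 100
= 49.28%

49.28%


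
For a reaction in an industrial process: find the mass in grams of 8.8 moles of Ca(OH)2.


M(Ca(OH)2) = 74.1 g/mol
mass = n × M = 8.8 × 74.1 = 652.08 g

652.08 g


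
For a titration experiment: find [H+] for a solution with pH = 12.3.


[H+] = 10^(-pH) = 10^(-12.3)
= 5.01×10^-13 M

5.01×10^-13 M


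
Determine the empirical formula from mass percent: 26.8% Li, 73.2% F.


Assume 100 g sample. Moles of each element:
  Li: 26.8/6.94 = 3.862 mol
  F: 73.2/19.0 = 3.853 mol
Divide by smallest (3.853):
  Li: 3.862/3.853 = 1.0
  F: 3.853/3.853 = 1.0
Empirical formula: LiF

LiF


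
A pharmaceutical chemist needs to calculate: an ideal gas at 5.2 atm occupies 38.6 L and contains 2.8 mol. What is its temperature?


PV = nRT  (R = 0.08206 L·atm/(mol·K))
T = PV/(nR) = 5.2×38.6/(2.8×0.08206)
= 200.72/0.229768
= 873.58 K

873.58 K


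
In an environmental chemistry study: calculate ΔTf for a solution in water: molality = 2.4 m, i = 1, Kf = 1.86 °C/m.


ΔTf = Kf × m × i
= 1.86 × 2.4 × 1
= 4.464 °C

4.464 °C


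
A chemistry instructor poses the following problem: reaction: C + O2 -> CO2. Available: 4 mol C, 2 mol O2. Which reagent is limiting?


Mole ratio available / coefficient:
  C: 4/1 = 4.000
  O2: 2/1 = 2.000
Smaller ratio is limiting.

O2


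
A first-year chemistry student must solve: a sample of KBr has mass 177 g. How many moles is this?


M(KBr) = 119.0 g/mol
n = mass/M = 177/119.0 = 1.4874 mol

1.4874 mol


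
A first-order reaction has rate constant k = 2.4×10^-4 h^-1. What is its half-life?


t½ = ln2/k = 0.693147/(2.4×10^-4 h^-1)
= 2888 h

2888 h


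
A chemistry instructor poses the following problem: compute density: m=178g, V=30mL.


ρ = mass/volume
= 178/30
= 5.933 g/mL

5.933 g/mL


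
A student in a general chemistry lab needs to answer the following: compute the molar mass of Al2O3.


M(Al2O3) = 2×26.98 + 3×16.0
= 53.96 + 48.0
= 101.96 g/mol

101.96 g/mol


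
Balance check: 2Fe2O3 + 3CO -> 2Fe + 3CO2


Equation: 2Fe2O3 + 3CO -> 2Fe + 3CO2
Check atoms: C: 3=3, Fe: 4≠2, O: 9≠6
Not balanced

No, not balanced


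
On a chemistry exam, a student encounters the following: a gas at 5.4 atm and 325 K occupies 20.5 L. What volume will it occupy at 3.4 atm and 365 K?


P1V1/T1 = P2V2/T2
V2 = P1V1T2/(T1P2)
= 5.4×20.5×365/(325×3.4)
= 36.566 L

36.566 L


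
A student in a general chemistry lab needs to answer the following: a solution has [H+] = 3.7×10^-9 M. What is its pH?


pH = -log10([H+]) = -log10(3.7×10^-9)
= 9 - log10(3.7)
= 9 - 0.57
= 8.43

8.43


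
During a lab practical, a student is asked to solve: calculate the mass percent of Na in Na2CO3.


M(Na2CO3) = 2×22.99 + 1×12.01 + 3×16.0 = 105.99 g/mol
Mass of Na = 2 × 22.99 = 45.98 g/mol
% Na = 45.98/105.99 × 100 = 43.38%

43.38%


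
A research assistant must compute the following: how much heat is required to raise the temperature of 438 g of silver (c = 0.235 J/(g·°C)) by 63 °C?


q = mcΔT = 438 × 0.235 × 63
= 6484.59 J

6484.59 J


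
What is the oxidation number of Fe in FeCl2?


x + 2(-1) = 0, so x = +2
Oxidation number: +2

+2


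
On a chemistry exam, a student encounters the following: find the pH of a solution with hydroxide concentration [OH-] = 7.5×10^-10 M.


pOH = -log10([OH-]) = -log10(7.5×10^-10)
= 10 - log10(7.5) = 9.12
pH = 14 - pOH = 14 - 9.12 = 4.88

4.88


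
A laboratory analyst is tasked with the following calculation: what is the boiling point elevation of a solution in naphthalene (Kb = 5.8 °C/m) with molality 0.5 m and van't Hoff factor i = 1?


ΔTb = Kb × m × i
= 5.8 × 0.5 × 1
= 2.9 °C

2.9 °C


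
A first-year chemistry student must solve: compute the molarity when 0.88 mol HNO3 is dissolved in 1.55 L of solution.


M = n/V = 0.88/1.55 = 0.568 mol/L

0.568 M


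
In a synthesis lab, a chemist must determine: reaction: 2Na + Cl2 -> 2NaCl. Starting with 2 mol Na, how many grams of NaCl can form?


Mole ratio NaCl:Na = 2:2
n(NaCl) = 2 × 2/2 = 2.000 mol
mass = 2.000 × 58.44 = 116.88 g

116.88 g


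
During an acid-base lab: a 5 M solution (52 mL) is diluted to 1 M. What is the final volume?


C1V1 = C2V2
5 × 52 = 1 × V2
V2 = 260/1 = 260.0 mL

260.0 mL


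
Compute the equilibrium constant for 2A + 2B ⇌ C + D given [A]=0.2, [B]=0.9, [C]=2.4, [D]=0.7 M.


Kc = [C][D]/([A]^2[B]^2)
= (2.4^1 × 0.7^1)/(0.2^2 × 0.9^2)
= 1.68/0.0324
= 51.85

51.85


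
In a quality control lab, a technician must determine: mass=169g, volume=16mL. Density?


ρ = mass/volume
= 169/16
= 10.562 g/mL

10.562 g/mL


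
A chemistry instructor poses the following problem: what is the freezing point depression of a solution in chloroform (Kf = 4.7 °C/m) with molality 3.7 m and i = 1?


ΔTf = Kf × m × i
= 4.7 × 3.7 × 1
= 17.39 °C

17.39 °C


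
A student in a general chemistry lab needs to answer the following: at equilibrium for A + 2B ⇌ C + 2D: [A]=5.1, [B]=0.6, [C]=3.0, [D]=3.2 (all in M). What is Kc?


Kc = [C][D]^2/([A][B]^2)
= (3.0^1 × 3.2^2)/(5.1^1 × 0.6^2)
= 30.72/1.836
= 16.73

16.73


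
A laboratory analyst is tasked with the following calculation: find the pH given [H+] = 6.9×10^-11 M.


pH = -log10([H+]) = -log10(6.9×10^-11)
= 11 - log10(6.9)
= 11 - 0.84
= 10.16

10.16


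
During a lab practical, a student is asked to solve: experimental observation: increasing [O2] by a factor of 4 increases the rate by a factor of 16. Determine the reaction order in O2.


rate ∝ [O2]^n
4^n = 16 → n = 2
Order in O2: 2

2


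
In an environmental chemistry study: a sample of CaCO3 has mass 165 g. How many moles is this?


M(CaCO3) = 100.09 g/mol
n = mass/M = 165/100.09 = 1.6485 mol

1.6485 mol


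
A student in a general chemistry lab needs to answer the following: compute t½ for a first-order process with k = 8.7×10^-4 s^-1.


t½ = ln2/k = 0.693147/(8.7×10^-4 s^-1)
= 796.7 s

796.7 s


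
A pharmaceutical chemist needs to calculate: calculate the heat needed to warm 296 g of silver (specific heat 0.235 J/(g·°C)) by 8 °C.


q = mcΔT = 296 × 0.235 × 8
= 556.48 J

556.48 J


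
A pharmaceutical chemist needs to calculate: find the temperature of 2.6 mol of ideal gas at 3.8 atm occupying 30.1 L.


PV = nRT  (R = 0.08206 L·atm/(mol·K))
T = PV/(nR) = 3.8×30.1/(2.6×0.08206)
= 114.38/0.213356
= 536.10 K

536.10 K


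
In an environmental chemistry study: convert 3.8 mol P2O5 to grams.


M(P2O5) = 141.94 g/mol
mass = n × M = 3.8 × 141.94 = 539.37 g

539.37 g


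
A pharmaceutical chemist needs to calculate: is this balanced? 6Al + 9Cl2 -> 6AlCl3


Equation: 6Al + 9Cl2 -> 6AlCl3
Check atoms: Al: 6=6, Cl: 18=18
Balanced

Yes, balanced


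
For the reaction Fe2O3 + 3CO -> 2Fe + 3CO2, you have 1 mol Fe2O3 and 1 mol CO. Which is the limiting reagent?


Mole ratio available / coefficient:
  Fe2O3: 1/1 = 1.000
  CO: 1/3 = 0.333
Smaller ratio is limiting.

CO


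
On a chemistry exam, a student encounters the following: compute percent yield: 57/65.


% yield = actual/theoretical × 100
= 57/65 × 100
= 87.69%

87.69%


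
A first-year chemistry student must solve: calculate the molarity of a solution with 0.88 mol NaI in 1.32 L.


M = n/V = 0.88/1.32 = 0.667 mol/L

0.667 M


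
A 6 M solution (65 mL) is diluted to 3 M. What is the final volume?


C1V1 = C2V2
6 × 65 = 3 × V2
V2 = 390/3 = 130.0 mL

130.0 mL


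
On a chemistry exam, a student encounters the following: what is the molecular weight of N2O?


M(N2O) = 2×14.01 + 1×16.0
= 28.02 + 16.0
= 44.02 g/mol

44.02 g/mol


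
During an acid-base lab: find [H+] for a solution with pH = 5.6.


[H+] = 10^(-pH) = 10^(-5.6)
= 2.51×10^-6 M

2.51×10^-6 M


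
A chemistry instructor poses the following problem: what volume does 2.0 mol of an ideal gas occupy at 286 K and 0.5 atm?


PV = nRT  (R = 0.08206 L·atm/(mol·K))
V = nRT/P = 2.0×0.08206×286/0.5
= 93.877 L

93.877 L


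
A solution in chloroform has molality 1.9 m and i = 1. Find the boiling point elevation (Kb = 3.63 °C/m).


ΔTb = Kb × m × i
= 3.63 × 1.9 × 1
= 6.897 °C

6.897 °C


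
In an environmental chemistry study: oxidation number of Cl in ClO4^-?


x + 4(-2) = -1, so x = +7
Oxidation number: +7

+7


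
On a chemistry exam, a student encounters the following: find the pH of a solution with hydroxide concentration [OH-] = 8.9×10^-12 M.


pOH = -log10([OH-]) = -log10(8.9×10^-12)
= 12 - log10(8.9) = 11.05
pH = 14 - pOH = 14 - 11.05 = 2.95

2.95


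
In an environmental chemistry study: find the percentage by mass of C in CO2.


M(CO2) = 1×12.01 + 2×16.0 = 44.01 g/mol
Mass of C = 1 × 12.01 = 12.01 g/mol
% C = 12.01/44.01 × 100 = 27.29%

27.29%


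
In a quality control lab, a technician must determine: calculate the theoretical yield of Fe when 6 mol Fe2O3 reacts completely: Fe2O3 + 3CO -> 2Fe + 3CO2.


Mole ratio Fe:Fe2O3 = 2:1
n(Fe) = 6 × 2/1 = 12.000 mol
mass = 12.000 × 55.85 = 670.2 g

670.2 g


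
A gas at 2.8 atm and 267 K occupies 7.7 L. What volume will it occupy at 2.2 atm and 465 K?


P1V1/T1 = P2V2/T2
V2 = P1V1T2/(T1P2)
= 2.8×7.7×465/(267×2.2)
= 17.067 L

17.067 L


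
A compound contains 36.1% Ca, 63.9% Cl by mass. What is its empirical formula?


Assume 100 g sample. Moles of each element:
  Ca: 36.1/40.08 = 0.901 mol
  Cl: 63.9/35.45 = 1.803 mol
Divide by smallest (0.901):
  Ca: 0.901/0.901 = 1.0
  Cl: 1.803/0.901 = 2.0
Empirical formula: CaCl2

CaCl2


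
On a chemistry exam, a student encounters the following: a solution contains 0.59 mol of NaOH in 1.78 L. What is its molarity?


M = n/V = 0.59/1.78 = 0.331 mol/L

0.331 M


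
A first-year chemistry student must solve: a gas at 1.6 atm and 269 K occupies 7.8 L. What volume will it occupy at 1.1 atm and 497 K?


P1V1/T1 = P2V2/T2
V2 = P1V1T2/(T1P2)
= 1.6×7.8×497/(269×1.1)
= 20.962 L

20.962 L


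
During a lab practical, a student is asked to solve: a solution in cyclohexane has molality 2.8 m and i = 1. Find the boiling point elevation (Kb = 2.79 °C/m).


ΔTb = Kb × m × i
= 2.79 × 2.8 × 1
= 7.812 °C

7.812 °C


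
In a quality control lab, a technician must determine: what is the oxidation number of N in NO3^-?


x + 3(-2) = -1, so x = +5
Oxidation number: +5

+5


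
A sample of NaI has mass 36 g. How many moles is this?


M(NaI) = 149.89 g/mol
n = mass/M = 36/149.89 = 0.2402 mol

0.2402 mol


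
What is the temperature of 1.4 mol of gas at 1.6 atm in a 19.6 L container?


PV = nRT  (R = 0.08206 L·atm/(mol·K))
T = PV/(nR) = 1.6×19.6/(1.4×0.08206)
= 31.36/0.114884
= 272.97 K

272.97 K


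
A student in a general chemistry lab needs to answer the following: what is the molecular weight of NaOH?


M(NaOH) = 1×22.99 + 1×16.0 + 1×1.008
= 22.99 + 16.0 + 1.01
= 40.0 g/mol

40.0 g/mol


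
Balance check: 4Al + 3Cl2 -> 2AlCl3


Equation: 4Al + 3Cl2 -> 2AlCl3
Check atoms: Al: 4≠2, Cl: 6=6
Not balanced

No, not balanced


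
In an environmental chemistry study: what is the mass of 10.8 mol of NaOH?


M(NaOH) = 40.0 g/mol
mass = n × M = 10.8 × 40.0 = 432.00 g

432.00 g


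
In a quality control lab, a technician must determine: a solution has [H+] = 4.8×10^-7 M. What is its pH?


pH = -log10([H+]) = -log10(4.8×10^-7)
= 7 - log10(4.8)
= 7 - 0.68
= 6.32

6.32


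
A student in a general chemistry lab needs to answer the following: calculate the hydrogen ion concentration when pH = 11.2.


[H+] = 10^(-pH) = 10^(-11.2)
= 6.31×10^-12 M

6.31×10^-12 M


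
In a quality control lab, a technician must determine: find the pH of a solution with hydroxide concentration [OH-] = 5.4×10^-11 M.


pOH = -log10([OH-]) = -log10(5.4×10^-11)
= 11 - log10(5.4) = 10.27
pH = 14 - pOH = 14 - 10.27 = 3.73

3.73


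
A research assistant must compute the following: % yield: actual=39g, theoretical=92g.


% yield = actual/theoretical × 100
= 39/92 × 100
= 42.39%

42.39%


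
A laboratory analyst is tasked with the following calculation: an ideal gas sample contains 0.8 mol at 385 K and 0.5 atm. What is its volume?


PV = nRT  (R = 0.08206 L·atm/(mol·K))
V = nRT/P = 0.8×0.08206×385/0.5
= 50.549 L

50.549 L


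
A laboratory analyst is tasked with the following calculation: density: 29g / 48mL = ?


ρ = mass/volume
= 29/48
= 0.604 g/mL

0.604 g/mL


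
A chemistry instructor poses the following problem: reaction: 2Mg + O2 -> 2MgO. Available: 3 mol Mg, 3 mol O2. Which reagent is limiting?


Mole ratio available / coefficient:
  Mg: 3/2 = 1.500
  O2: 3/1 = 3.000
Smaller ratio is limiting.

Mg


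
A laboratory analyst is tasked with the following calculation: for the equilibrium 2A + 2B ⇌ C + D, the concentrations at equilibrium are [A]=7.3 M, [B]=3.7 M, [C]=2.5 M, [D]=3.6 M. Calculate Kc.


Kc = [C][D]/([A]^2[B]^2)
= (2.5^1 × 3.6^1)/(7.3^2 × 3.7^2)
= 9/729.5401
= 0.01234

0.01234


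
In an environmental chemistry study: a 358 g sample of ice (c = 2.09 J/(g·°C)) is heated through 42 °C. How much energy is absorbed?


q = mcΔT = 358 × 2.09 × 42
= 31425.24 J

31425.24 J


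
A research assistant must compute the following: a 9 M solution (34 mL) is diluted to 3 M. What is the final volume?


C1V1 = C2V2
9 × 34 = 3 × V2
V2 = 306/3 = 102.0 mL

102.0 mL


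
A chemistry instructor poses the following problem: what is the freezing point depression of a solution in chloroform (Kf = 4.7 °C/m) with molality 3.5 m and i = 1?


ΔTf = Kf × m × i
= 4.7 × 3.5 × 1
= 16.45 °C

16.45 °C


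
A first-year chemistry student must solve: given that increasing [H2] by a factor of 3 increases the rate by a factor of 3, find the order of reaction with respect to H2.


rate ∝ [H2]^n
3^n = 3 → n = 1
Order in H2: 1

1


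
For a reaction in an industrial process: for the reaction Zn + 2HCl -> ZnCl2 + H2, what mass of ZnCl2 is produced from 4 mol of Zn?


Mole ratio ZnCl2:Zn = 1:1
n(ZnCl2) = 4 × 1/1 = 4.000 mol
mass = 4.000 × 136.28 = 545.12 g

545.12 g


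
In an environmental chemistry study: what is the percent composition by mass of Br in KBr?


M(KBr) = 1×39.1 + 1×79.9 = 119.00 g/mol
Mass of Br = 1 × 79.9 = 79.90 g/mol
% Br = 79.90/119.00 × 100 = 67.14%

67.14%


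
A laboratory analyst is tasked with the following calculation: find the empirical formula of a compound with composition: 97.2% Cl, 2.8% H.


Assume 100 g sample. Moles of each element:
  Cl: 97.2/35.45 = 2.742 mol
  H: 2.8/1.008 = 2.778 mol
Divide by smallest (2.742):
  Cl: 2.742/2.742 = 1.0
  H: 2.778/2.742 = 1.01
Empirical formula: HCl

HCl


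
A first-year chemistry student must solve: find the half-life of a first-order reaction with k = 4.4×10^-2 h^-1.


t½ = ln2/k = 0.693147/(4.4×10^-2 h^-1)
= 15.75 h

15.75 h


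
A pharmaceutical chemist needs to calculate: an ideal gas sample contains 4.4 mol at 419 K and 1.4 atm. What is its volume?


PV = nRT  (R = 0.08206 L·atm/(mol·K))
V = nRT/P = 4.4×0.08206×419/1.4
= 108.061 L

108.061 L


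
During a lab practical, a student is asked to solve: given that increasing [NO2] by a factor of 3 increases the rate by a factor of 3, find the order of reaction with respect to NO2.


rate ∝ [NO2]^n
3^n = 3 → n = 1
Order in NO2: 1

1


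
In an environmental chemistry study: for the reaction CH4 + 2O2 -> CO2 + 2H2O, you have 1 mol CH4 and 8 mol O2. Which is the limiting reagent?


Mole ratio available / coefficient:
  CH4: 1/1 = 1.000
  O2: 8/2 = 4.000
Smaller ratio is limiting.

CH4


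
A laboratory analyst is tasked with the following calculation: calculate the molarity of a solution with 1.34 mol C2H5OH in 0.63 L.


M = n/V = 1.34/0.63 = 2.127 mol/L

2.127 M


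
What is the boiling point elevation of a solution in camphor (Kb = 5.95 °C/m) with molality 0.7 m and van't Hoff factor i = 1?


ΔTb = Kb × m × i
= 5.95 × 0.7 × 1
= 4.165 °C

4.165 °C


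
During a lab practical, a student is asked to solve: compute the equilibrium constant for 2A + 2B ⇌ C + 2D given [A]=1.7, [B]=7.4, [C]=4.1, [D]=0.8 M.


Kc = [C][D]^2/([A]^2[B]^2)
= (4.1^1 × 0.8^2)/(1.7^2 × 7.4^2)
= 2.624/158.2564
= 0.01658

0.01658


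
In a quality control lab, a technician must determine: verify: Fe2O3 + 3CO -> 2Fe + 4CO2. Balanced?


Equation: Fe2O3 + 3CO -> 2Fe + 4CO2
Check atoms: C: 3≠4, Fe: 2=2, O: 6≠8
Not balanced

No, not balanced


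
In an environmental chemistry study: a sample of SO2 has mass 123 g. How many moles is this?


M(SO2) = 64.07 g/mol
n = mass/M = 123/64.07 = 1.9198 mol

1.9198 mol


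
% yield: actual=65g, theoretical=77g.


% yield = actual/theoretical × 100
= 65/77 × 100
= 84.42%

84.42%


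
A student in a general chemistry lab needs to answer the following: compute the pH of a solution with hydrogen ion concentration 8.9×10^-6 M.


pH = -log10([H+]) = -log10(8.9×10^-6)
= 6 - log10(8.9)
= 6 - 0.95
= 5.05

5.05


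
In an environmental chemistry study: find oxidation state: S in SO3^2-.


x + 3(-2) = -2, so x = +4
Oxidation number: +4

+4


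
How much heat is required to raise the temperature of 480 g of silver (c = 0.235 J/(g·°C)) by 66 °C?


q = mcΔT = 480 × 0.235 × 66
= 7444.80 J

7444.80 J


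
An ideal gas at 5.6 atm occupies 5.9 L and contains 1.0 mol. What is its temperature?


PV = nRT  (R = 0.08206 L·atm/(mol·K))
T = PV/(nR) = 5.6×5.9/(1.0×0.08206)
= 33.04/0.082060
= 402.63 K

402.63 K


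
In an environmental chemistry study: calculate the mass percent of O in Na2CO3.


M(Na2CO3) = 2×22.99 + 1×12.01 + 3×16.0 = 105.99 g/mol
Mass of O = 3 × 16.0 = 48.00 g/mol
% O = 48.00/105.99 × 100 = 45.29%

45.29%


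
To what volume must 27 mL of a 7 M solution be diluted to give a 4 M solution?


C1V1 = C2V2
7 × 27 = 4 × V2
V2 = 189/4 = 47.25 mL

47.25 mL


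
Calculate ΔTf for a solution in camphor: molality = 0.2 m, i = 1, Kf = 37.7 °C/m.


ΔTf = Kf × m × i
= 37.7 × 0.2 × 1
= 7.54 °C

7.54 °C


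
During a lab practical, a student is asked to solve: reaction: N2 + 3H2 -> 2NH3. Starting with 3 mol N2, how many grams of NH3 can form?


Mole ratio NH3:N2 = 2:1
n(NH3) = 3 × 2/1 = 6.000 mol
mass = 6.000 × 17.03 = 102.18 g

102.18 g


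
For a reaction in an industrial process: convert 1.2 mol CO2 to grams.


M(CO2) = 44.01 g/mol
mass = n × M = 1.2 × 44.01 = 52.81 g

52.81 g


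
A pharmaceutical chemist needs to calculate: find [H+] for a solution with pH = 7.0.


[H+] = 10^(-pH) = 10^(-7.0)
= 1.0×10^-7 M

1.0×10^-7 M


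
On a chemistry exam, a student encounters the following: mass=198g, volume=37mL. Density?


ρ = mass/volume
= 198/37
= 5.351 g/mL

5.351 g/mL


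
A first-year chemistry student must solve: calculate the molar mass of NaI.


M(NaI) = 1×22.99 + 1×126.9
= 22.99 + 126.9
= 149.89 g/mol

149.89 g/mol


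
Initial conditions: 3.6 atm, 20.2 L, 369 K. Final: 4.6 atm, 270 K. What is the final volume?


P1V1/T1 = P2V2/T2
V2 = P1V1T2/(T1P2)
= 3.6×20.2×270/(369×4.6)
= 11.567 L

11.567 L


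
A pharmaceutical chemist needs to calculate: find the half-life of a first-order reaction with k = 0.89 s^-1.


t½ = ln2/k = 0.693147/(0.89 s^-1)
= 0.7788 s

0.7788 s


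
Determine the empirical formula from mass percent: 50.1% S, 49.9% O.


Assume 100 g sample. Moles of each element:
  S: 50.1/32.07 = 1.562 mol
  O: 49.9/16.0 = 3.119 mol
Divide by smallest (1.562):
  S: 1.562/1.562 = 1.0
  O: 3.119/1.562 = 2.0
Empirical formula: SO2

SO2


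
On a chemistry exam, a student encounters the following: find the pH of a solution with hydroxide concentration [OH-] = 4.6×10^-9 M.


pOH = -log10([OH-]) = -log10(4.6×10^-9)
= 9 - log10(4.6) = 8.34
pH = 14 - pOH = 14 - 8.34 = 5.66

5.66


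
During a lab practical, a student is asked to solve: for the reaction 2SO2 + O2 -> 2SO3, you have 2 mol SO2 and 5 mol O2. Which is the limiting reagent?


Mole ratio available / coefficient:
  SO2: 2/2 = 1.000
  O2: 5/1 = 5.000
Smaller ratio is limiting.

SO2


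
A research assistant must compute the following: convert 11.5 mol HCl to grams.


M(HCl) = 36.46 g/mol
mass = n × M = 11.5 × 36.46 = 419.29 g

419.29 g


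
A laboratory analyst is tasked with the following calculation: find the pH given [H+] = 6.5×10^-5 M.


pH = -log10([H+]) = -log10(6.5×10^-5)
= 5 - log10(6.5)
= 5 - 0.81
= 4.19

4.19


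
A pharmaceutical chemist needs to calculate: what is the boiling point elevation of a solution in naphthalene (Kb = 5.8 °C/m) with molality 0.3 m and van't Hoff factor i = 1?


ΔTb = Kb × m × i
= 5.8 × 0.3 × 1
= 1.74 °C

1.74 °C


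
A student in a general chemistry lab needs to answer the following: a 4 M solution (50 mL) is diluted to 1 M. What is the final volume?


C1V1 = C2V2
4 × 50 = 1 × V2
V2 = 200/1 = 200.0 mL

200.0 mL


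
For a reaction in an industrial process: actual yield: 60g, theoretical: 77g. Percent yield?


% yield = actual/theoretical × 100
= 60/77 × 100
= 77.92%

77.92%


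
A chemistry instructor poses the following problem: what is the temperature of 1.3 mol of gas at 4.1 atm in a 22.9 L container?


PV = nRT  (R = 0.08206 L·atm/(mol·K))
T = PV/(nR) = 4.1×22.9/(1.3×0.08206)
= 93.89/0.106678
= 880.13 K

880.13 K


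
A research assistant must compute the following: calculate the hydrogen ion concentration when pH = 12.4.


[H+] = 10^(-pH) = 10^(-12.4)
= 3.98×10^-13 M

3.98×10^-13 M


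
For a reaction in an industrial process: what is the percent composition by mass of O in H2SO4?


M(H2SO4) = 2×1.008 + 1×32.07 + 4×16.0 = 98.086 g/mol
Mass of O = 4 × 16.0 = 64.00 g/mol
% O = 64.00/98.086 × 100 = 65.25%

65.25%


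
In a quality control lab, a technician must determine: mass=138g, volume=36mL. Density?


ρ = mass/volume
= 138/36
= 3.833 g/mL

3.833 g/mL


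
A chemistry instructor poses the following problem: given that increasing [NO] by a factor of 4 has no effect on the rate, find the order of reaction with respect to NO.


rate ∝ [NO]^n
rate ∝ [NO]^0
Order in NO: 0

0


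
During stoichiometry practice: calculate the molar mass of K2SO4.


M(K2SO4) = 2×39.1 + 1×32.07 + 4×16.0
= 78.2 + 32.07 + 64.0
= 174.27 g/mol

174.27 g/mol


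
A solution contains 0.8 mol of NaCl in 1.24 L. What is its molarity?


M = n/V = 0.8/1.24 = 0.645 mol/L

0.645 M


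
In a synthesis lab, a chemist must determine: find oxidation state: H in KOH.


H is +1 with nonmetals
Oxidation number: +1

+1


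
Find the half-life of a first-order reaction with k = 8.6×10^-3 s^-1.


t½ = ln2/k = 0.693147/(8.6×10^-3 s^-1)
= 80.60 s

80.60 s


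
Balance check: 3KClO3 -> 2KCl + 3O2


Equation: 3KClO3 -> 2KCl + 3O2
Check atoms: Cl: 3≠2, K: 3≠2, O: 9≠6
Not balanced

No, not balanced


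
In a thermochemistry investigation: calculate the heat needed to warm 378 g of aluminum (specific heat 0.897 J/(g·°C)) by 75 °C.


q = mcΔT = 378 × 0.897 × 75
= 25429.95 J

25429.95 J


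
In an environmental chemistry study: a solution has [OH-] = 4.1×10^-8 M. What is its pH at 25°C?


pOH = -log10([OH-]) = -log10(4.1×10^-8)
= 8 - log10(4.1) = 7.39
pH = 14 - pOH = 14 - 7.39 = 6.61

6.61


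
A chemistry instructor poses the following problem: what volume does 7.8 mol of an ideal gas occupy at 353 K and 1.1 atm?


PV = nRT  (R = 0.08206 L·atm/(mol·K))
V = nRT/P = 7.8×0.08206×353/1.1
= 205.404 L

205.404 L


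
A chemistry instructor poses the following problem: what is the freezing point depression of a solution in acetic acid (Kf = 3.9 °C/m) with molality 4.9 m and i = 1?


ΔTf = Kf × m × i
= 3.9 × 4.9 × 1
= 19.11 °C

19.11 °C


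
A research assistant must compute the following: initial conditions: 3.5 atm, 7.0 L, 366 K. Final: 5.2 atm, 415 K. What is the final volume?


P1V1/T1 = P2V2/T2
V2 = P1V1T2/(T1P2)
= 3.5×7.0×415/(366×5.2)
= 5.342 L

5.342 L


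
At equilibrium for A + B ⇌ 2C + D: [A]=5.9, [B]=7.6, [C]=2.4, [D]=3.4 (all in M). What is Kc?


Kc = [C]^2[D]/([A][B])
= (2.4^2 × 3.4^1)/(5.9^1 × 7.6^1)
= 19.584/44.84
= 0.4368

0.4368


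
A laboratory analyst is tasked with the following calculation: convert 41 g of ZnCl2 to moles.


M(ZnCl2) = 136.28 g/mol
n = mass/M = 41/136.28 = 0.3009 mol

0.3009 mol


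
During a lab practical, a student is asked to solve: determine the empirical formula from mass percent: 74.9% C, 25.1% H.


Assume 100 g sample. Moles of each element:
  C: 74.9/12.01 = 6.236 mol
  H: 25.1/1.008 = 24.901 mol
Divide by smallest (6.236):
  C: 6.236/6.236 = 1.0
  H: 24.901/6.236 = 3.99
Empirical formula: CH4

CH4


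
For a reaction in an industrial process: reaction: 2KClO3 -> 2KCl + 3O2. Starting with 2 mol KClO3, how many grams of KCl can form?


Mole ratio KCl:KClO3 = 2:2
n(KCl) = 2 × 2/2 = 2.000 mol
mass = 2.000 × 74.55 = 149.1 g

149.1 g


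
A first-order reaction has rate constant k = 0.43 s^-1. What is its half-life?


t½ = ln2/k = 0.693147/(0.43 s^-1)
= 1.612 s

1.612 s


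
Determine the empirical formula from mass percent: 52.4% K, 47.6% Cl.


Assume 100 g sample. Moles of each element:
  K: 52.4/39.1 = 1.34 mol
  Cl: 47.6/35.45 = 1.343 mol
Divide by smallest (1.34):
  K: 1.34/1.34 = 1.0
  Cl: 1.343/1.34 = 1.0
Empirical formula: KCl

KCl


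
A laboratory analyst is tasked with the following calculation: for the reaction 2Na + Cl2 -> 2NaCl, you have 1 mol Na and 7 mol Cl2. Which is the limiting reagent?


Mole ratio available / coefficient:
  Na: 1/2 = 0.500
  Cl2: 7/1 = 7.000
Smaller ratio is limiting.

Na


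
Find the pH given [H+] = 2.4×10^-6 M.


pH = -log10([H+]) = -log10(2.4×10^-6)
= 6 - log10(2.4)
= 6 - 0.38
= 5.62

5.62


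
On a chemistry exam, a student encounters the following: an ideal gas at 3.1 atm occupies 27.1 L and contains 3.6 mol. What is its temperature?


PV = nRT  (R = 0.08206 L·atm/(mol·K))
T = PV/(nR) = 3.1×27.1/(3.6×0.08206)
= 84.01/0.295416
= 284.38 K

284.38 K


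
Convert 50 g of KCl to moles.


M(KCl) = 74.55 g/mol
n = mass/M = 50/74.55 = 0.6707 mol

0.6707 mol


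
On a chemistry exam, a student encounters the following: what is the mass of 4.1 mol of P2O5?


M(P2O5) = 141.94 g/mol
mass = n × M = 4.1 × 141.94 = 581.95 g

581.95 g


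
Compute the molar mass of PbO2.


M(PbO2) = 1×207.2 + 2×16.0
= 207.2 + 32.0
= 239.2 g/mol

239.2 g/mol


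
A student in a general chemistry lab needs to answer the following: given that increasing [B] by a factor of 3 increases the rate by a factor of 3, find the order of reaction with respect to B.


rate ∝ [B]^n
3^n = 3 → n = 1
Order in B: 1

1


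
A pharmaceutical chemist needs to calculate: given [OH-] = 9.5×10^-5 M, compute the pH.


pOH = -log10([OH-]) = -log10(9.5×10^-5)
= 5 - log10(9.5) = 4.02
pH = 14 - pOH = 14 - 4.02 = 9.98

9.98


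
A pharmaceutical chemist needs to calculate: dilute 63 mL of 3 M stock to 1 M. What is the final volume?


C1V1 = C2V2
3 × 63 = 1 × V2
V2 = 189/1 = 189.0 mL

189.0 mL


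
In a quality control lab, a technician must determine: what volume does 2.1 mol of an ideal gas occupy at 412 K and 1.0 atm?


PV = nRT  (R = 0.08206 L·atm/(mol·K))
V = nRT/P = 2.1×0.08206×412/1.0
= 70.998 L

70.998 L


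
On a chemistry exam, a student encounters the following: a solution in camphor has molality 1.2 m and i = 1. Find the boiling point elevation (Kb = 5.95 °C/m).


ΔTb = Kb × m × i
= 5.95 × 1.2 × 1
= 7.14 °C

7.14 °C


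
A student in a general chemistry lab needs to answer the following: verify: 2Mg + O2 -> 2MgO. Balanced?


Equation: 2Mg + O2 -> 2MgO
Check atoms: Mg: 2=2, O: 2=2
Balanced

Yes, balanced


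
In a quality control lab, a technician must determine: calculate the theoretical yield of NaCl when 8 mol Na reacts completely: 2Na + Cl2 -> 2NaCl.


Mole ratio NaCl:Na = 2:2
n(NaCl) = 8 × 2/2 = 8.000 mol
mass = 8.000 × 58.44 = 467.52 g

467.52 g


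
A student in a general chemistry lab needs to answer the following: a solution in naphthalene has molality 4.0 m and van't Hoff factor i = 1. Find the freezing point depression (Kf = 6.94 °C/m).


ΔTf = Kf × m × i
= 6.94 × 4.0 × 1
= 27.76 °C

27.76 °C


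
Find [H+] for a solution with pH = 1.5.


[H+] = 10^(-pH) = 10^(-1.5)
= 3.16×10^-2 M

3.16×10^-2 M


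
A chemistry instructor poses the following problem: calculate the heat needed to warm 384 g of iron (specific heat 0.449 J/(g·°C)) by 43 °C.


q = mcΔT = 384 × 0.449 × 43
= 7413.89 J

7413.89 J


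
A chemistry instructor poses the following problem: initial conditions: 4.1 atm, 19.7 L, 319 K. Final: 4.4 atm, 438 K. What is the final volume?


P1V1/T1 = P2V2/T2
V2 = P1V1T2/(T1P2)
= 4.1×19.7×438/(319×4.4)
= 25.205 L

25.205 L


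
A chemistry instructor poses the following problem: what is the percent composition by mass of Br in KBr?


M(KBr) = 1×39.1 + 1×79.9 = 119.00 g/mol
Mass of Br = 1 × 79.9 = 79.90 g/mol
% Br = 79.90/119.00 × 100 = 67.14%

67.14%


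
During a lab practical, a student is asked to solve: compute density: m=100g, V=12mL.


ρ = mass/volume
= 100/12
= 8.333 g/mL

8.333 g/mL


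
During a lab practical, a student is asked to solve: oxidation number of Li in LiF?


Group 1 metal: +1
Oxidation number: +1

+1


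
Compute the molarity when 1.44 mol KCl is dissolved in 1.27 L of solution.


M = n/V = 1.44/1.27 = 1.134 mol/L

1.134 M


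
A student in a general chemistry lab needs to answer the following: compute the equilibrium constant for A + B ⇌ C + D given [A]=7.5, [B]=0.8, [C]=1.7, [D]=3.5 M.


Kc = [C][D]/([A][B])
= (1.7^1 × 3.5^1)/(7.5^1 × 0.8^1)
= 5.95/6
= 0.9917

0.9917


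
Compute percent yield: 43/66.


% yield = actual/theoretical × 100
= 43/66 × 100
= 65.15%

65.15%


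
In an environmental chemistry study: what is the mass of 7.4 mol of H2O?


M(H2O) = 18.02 g/mol
mass = n × M = 7.4 × 18.02 = 133.35 g

133.35 g


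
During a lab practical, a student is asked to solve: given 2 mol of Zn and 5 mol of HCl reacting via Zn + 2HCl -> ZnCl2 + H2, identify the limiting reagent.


Mole ratio available / coefficient:
  Zn: 2/1 = 2.000
  HCl: 5/2 = 2.500
Smaller ratio is limiting.

Zn


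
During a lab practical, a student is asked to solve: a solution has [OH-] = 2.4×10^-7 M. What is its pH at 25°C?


pOH = -log10([OH-]) = -log10(2.4×10^-7)
= 7 - log10(2.4) = 6.62
pH = 14 - pOH = 14 - 6.62 = 7.38

7.38


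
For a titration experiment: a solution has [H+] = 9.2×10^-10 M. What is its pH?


pH = -log10([H+]) = -log10(9.2×10^-10)
= 10 - log10(9.2)
= 10 - 0.96
= 9.04

9.04


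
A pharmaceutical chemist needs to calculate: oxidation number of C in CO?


x + (-2) = 0, so x = +2
Oxidation number: +2

+2


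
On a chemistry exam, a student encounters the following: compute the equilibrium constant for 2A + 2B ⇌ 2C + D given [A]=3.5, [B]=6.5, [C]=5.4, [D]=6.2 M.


Kc = [C]^2[D]/([A]^2[B]^2)
= (5.4^2 × 6.2^1)/(3.5^2 × 6.5^2)
= 180.792/517.5625
= 0.3493

0.3493


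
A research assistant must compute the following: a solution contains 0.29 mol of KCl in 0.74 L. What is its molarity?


M = n/V = 0.29/0.74 = 0.392 mol/L

0.392 M


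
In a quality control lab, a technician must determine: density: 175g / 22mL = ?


ρ = mass/volume
= 175/22
= 7.955 g/mL

7.955 g/mL


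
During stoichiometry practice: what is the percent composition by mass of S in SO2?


M(SO2) = 1×32.07 + 2×16.0 = 64.07 g/mol
Mass of S = 1 × 32.07 = 32.07 g/mol
% S = 32.07/64.07 × 100 = 50.05%

50.05%


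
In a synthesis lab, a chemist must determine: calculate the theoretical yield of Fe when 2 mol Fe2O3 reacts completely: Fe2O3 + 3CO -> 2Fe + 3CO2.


Mole ratio Fe:Fe2O3 = 2:1
n(Fe) = 2 × 2/1 = 4.000 mol
mass = 4.000 × 55.85 = 223.4 g

223.4 g


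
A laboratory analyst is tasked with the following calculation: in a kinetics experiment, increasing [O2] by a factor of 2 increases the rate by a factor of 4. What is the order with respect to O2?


rate ∝ [O2]^n
2^n = 4 → n = 2
Order in O2: 2

2


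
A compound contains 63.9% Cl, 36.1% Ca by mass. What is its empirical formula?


Assume 100 g sample. Moles of each element:
  Cl: 63.9/35.45 = 1.803 mol
  Ca: 36.1/40.08 = 0.901 mol
Divide by smallest (0.901):
  Cl: 1.803/0.901 = 2.0
  Ca: 0.901/0.901 = 1.0
Empirical formula: CaCl2

CaCl2


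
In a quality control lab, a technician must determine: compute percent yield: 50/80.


% yield = actual/theoretical × 100
= 50/80 × 100
= 62.5%

62.5%


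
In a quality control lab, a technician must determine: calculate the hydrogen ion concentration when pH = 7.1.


[H+] = 10^(-pH) = 10^(-7.1)
= 7.94×10^-8 M

7.94×10^-8 M


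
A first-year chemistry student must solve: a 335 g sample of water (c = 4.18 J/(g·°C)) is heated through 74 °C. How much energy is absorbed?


q = mcΔT = 335 × 4.18 × 74
= 103622.20 J

103622.20 J


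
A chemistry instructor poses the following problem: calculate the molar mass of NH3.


M(NH3) = 1×14.01 + 3×1.008
= 14.01 + 3.02
= 17.03 g/mol

17.03 g/mol


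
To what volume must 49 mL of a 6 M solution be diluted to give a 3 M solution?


C1V1 = C2V2
6 × 49 = 3 × V2
V2 = 294/3 = 98.0 mL

98.0 mL


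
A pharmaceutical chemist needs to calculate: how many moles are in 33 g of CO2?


M(CO2) = 44.01 g/mol
n = mass/M = 33/44.01 = 0.7498 mol

0.7498 mol


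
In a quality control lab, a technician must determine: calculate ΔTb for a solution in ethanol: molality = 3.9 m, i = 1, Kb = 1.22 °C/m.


ΔTb = Kb × m × i
= 1.22 × 3.9 × 1
= 4.758 °C

4.758 °C


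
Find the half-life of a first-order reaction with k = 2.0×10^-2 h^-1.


t½ = ln2/k = 0.693147/(2.0×10^-2 h^-1)
= 34.66 h

34.66 h


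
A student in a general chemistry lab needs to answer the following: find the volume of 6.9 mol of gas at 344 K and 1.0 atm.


PV = nRT  (R = 0.08206 L·atm/(mol·K))
V = nRT/P = 6.9×0.08206×344/1.0
= 194.778 L

194.778 L


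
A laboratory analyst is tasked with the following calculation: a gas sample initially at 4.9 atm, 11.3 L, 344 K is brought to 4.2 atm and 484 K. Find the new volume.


P1V1/T1 = P2V2/T2
V2 = P1V1T2/(T1P2)
= 4.9×11.3×484/(344×4.2)
= 18.549 L

18.549 L


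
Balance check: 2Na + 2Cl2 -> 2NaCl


Equation: 2Na + 2Cl2 -> 2NaCl
Check atoms: Cl: 4≠2, Na: 2=2
Not balanced

No, not balanced


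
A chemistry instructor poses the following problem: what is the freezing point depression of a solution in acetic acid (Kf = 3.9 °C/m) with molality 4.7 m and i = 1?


ΔTf = Kf × m × i
= 3.9 × 4.7 × 1
= 18.33 °C

18.33 °C


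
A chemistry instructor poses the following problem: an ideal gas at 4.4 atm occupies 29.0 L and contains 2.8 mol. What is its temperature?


PV = nRT  (R = 0.08206 L·atm/(mol·K))
T = PV/(nR) = 4.4×29.0/(2.8×0.08206)
= 127.60/0.229768
= 555.34 K

555.34 K


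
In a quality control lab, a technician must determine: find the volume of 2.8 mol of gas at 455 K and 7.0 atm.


PV = nRT  (R = 0.08206 L·atm/(mol·K))
V = nRT/P = 2.8×0.08206×455/7.0
= 14.935 L

14.935 L


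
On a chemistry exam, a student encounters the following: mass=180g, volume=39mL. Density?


ρ = mass/volume
= 180/39
= 4.615 g/mL

4.615 g/mL


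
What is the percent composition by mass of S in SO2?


M(SO2) = 1×32.07 + 2×16.0 = 64.07 g/mol
Mass of S = 1 × 32.07 = 32.07 g/mol
% S = 32.07/64.07 × 100 = 50.05%

50.05%


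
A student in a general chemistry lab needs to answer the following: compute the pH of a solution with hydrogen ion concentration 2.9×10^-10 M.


pH = -log10([H+]) = -log10(2.9×10^-10)
= 10 - log10(2.9)
= 10 - 0.46
= 9.54

9.54


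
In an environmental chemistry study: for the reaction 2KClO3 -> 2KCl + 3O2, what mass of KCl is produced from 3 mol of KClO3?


Mole ratio KCl:KClO3 = 2:2
n(KCl) = 3 × 2/2 = 3.000 mol
mass = 3.000 × 74.55 = 223.65 g

223.65 g


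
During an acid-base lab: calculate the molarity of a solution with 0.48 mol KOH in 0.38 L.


M = n/V = 0.48/0.38 = 1.263 mol/L

1.263 M


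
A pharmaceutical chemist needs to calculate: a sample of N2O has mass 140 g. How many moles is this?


M(N2O) = 44.02 g/mol
n = mass/M = 140/44.02 = 3.1804 mol

3.1804 mol
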